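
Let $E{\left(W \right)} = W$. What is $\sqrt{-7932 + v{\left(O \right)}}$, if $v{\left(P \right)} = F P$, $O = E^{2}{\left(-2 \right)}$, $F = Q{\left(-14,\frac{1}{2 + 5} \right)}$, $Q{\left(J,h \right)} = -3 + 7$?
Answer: $2 i \sqrt{1979} \approx 88.972 i$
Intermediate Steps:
$Q{\left(J,h \right)} = 4$
$F = 4$
$O = 4$ ($O = \left(-2\right)^{2} = 4$)
$v{\left(P \right)} = 4 P$
$\sqrt{-7932 + v{\left(O \right)}} = \sqrt{-7932 + 4 \cdot 4} = \sqrt{-7932 + 16} = \sqrt{-7916} = 2 i \sqrt{1979}$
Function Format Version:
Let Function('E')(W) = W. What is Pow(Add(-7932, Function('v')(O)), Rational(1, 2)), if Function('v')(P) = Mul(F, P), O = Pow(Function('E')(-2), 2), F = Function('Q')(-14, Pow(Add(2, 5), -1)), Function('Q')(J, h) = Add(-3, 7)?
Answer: Mul(2, I, Pow(1979, Rational(1, 2))) ≈ Mul(88.972, I)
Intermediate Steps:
Function('Q')(J, h) = 4
F = 4
O = 4 (O = Pow(-2, 2) = 4)
Function('v')(P) = Mul(4, P)
Pow(Add(-7932, Function('v')(O)), Rational(1, 2)) = Pow(Add(-7932, Mul(4, 4)), Rational(1, 2)) = Pow(Add(-7932, 16), Rational(1, 2)) = Pow(-7916, Rational(1, 2)) = Mul(2, I, Pow(1979, Rational(1, 2)))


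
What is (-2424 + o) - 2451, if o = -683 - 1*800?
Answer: -6358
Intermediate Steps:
o = -1483 (o = -683 - 800 = -1483)
(-2424 + o) - 2451 = (-2424 - 1483) - 2451 = -3907 - 2451 = -6358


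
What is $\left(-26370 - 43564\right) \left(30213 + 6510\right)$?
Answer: $-2568186282$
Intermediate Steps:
$\left(-26370 - 43564\right) \left(30213 + 6510\right) = \left(-69934\right) 36723 = -2568186282$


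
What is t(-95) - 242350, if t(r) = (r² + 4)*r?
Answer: -1100105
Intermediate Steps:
t(r) = r*(4 + r²) (t(r) = (4 + r²)*r = r*(4 + r²))
t(-95) - 242350 = -95*(4 + (-95)²) - 242350 = -95*(4 + 9025) - 242350 = -95*9029 - 242350 = -857755 - 242350 = -1100105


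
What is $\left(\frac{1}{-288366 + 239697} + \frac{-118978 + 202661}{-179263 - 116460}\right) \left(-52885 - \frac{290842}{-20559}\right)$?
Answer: $\frac{4427305624488716450}{295896285102033} \approx 14962.0$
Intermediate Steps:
$\left(\frac{1}{-288366 + 239697} + \frac{-118978 + 202661}{-179263 - 116460}\right) \left(-52885 - \frac{290842}{-20559}\right) = \left(\frac{1}{-48669} + \frac{83683}{-295723}\right) \left(-52885 - - \frac{290842}{20559}\right) = \left(- \frac{1}{48669} + 83683 \left(- \frac{1}{295723}\right)\right) \left(-52885 + \frac{290842}{20559}\right) = \left(- \frac{1}{48669} - \frac{83683}{295723}\right) \left(- \frac{1086971873}{20559}\right) = \left(- \frac{4073063650}{14392542687}\right) \left(- \frac{1086971873}{20559}\right) = \frac{4427305624488716450}{295896285102033}$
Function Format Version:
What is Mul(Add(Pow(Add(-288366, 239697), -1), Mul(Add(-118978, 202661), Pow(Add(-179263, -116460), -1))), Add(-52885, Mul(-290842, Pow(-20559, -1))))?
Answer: Rational(4427305624488716450, 295896285102033) ≈ 14962.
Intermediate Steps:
Mul(Add(Pow(Add(-288366, 239697), -1), Mul(Add(-118978, 202661), Pow(Add(-179263, -116460), -1))), Add(-52885, Mul(-290842, Pow(-20559, -1)))) = Mul(Add(Pow(-48669, -1), Mul(83683, Pow(-295723, -1))), Add(-52885, Mul(-290842, Rational(-1, 20559)))) = Mul(Add(Rational(-1, 48669), Mul(83683, Rational(-1, 295723))), Add(-52885, Rational(290842, 20559))) = Mul(Add(Rational(-1, 48669), Rational(-83683, 295723)), Rational(-1086971873, 20559)) = Mul(Rational(-4073063650, 14392542687), Rational(-1086971873, 20559)) = Rational(4427305624488716450, 295896285102033)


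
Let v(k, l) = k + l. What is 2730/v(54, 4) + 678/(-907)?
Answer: 1218393/26303 ≈ 46.321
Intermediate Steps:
2730/v(54, 4) + 678/(-907) = 2730/(54 + 4) + 678/(-907) = 2730/58 + 678*(-1/907) = 2730*(1/58) - 678/907 = 1365/29 - 678/907 = 1218393/26303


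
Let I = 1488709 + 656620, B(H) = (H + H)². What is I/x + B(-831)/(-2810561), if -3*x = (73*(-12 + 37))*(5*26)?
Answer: -1441852034439/51292738250 ≈ -28.110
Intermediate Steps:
x = -237250/3 (x = -73*(-12 + 37)*5*26/3 = -73*25*130/3 = -1825*130/3 = -⅓*237250 = -237250/3 ≈ -79083.)
B(H) = 4*H² (B(H) = (2*H)² = 4*H²)
I = 2145329
I/x + B(-831)/(-2810561) = 2145329/(-237250/3) + (4*(-831)²)/(-2810561) = 2145329*(-3/237250) + (4*690561)*(-1/2810561) = -6435987/237250 + 2762244*(-1/2810561) = -6435987/237250 - 2762244/2810561 = -1441852034439/51292738250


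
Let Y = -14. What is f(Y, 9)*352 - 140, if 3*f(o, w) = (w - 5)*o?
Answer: -20132/3 ≈ -6710.7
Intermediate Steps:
f(o, w) = o*(-5 + w)/3 (f(o, w) = ((w - 5)*o)/3 = ((-5 + w)*o)/3 = (o*(-5 + w))/3 = o*(-5 + w)/3)
f(Y, 9)*352 - 140 = ((1/3)*(-14)*(-5 + 9))*352 - 140 = ((1/3)*(-14)*4)*352 - 140 = -56/3*352 - 140 = -19712/3 - 140 = -20132/3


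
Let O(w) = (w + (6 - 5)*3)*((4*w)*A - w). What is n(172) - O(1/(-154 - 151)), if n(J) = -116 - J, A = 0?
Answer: -26792114/93025 ≈ -288.01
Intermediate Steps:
O(w) = -w*(3 + w) (O(w) = (w + (6 - 5)*3)*((4*w)*0 - w) = (w + 1*3)*(0 - w) = (w + 3)*(-w) = (3 + w)*(-w) = -w*(3 + w))
n(172) - O(1/(-154 - 151)) = (-116 - 1*172) - (-1)*(3 + 1/(-154 - 151))/(-154 - 151) = (-116 - 172) - (-1)*(3 + 1/(-305))/(-305) = -288 - (-1)*(-1)*(3 - 1/305)/305 = -288 - (-1)*(-1)*914/(305*305) = -288 - 1*914/93025 = -288 - 914/93025 = -26792114/93025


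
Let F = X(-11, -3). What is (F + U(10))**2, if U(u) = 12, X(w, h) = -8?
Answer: 16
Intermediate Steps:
F = -8
(F + U(10))**2 = (-8 + 12)**2 = 4**2 = 16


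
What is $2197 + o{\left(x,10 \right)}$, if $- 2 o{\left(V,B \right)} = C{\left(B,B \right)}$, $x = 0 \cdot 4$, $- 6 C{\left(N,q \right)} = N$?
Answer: $\frac{13187}{6} \approx 2197.8$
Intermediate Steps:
$C{\left(N,q \right)} = - \frac{N}{6}$
$x = 0$
$o{\left(V,B \right)} = \frac{B}{12}$ ($o{\left(V,B \right)} = - \frac{\left(- \frac{1}{6}\right) B}{2} = \frac{B}{12}$)
$2197 + o{\left(x,10 \right)} = 2197 + \frac{1}{12} \cdot 10 = 2197 + \frac{5}{6} = \frac{13187}{6}$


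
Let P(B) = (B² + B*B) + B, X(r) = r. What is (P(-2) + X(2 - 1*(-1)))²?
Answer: 81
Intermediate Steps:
P(B) = B + 2*B² (P(B) = (B² + B²) + B = 2*B² + B = B + 2*B²)
(P(-2) + X(2 - 1*(-1)))² = (-2*(1 + 2*(-2)) + (2 - 1*(-1)))² = (-2*(1 - 4) + (2 + 1))² = (-2*(-3) + 3)² = (6 + 3)² = 9² = 81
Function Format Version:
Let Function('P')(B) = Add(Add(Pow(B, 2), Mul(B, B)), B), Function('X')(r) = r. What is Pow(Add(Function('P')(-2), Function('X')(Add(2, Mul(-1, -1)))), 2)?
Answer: 81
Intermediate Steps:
Function('P')(B) = Add(B, Mul(2, Pow(B, 2))) (Function('P')(B) = Add(Add(Pow(B, 2), Pow(B, 2)), B) = Add(Mul(2, Pow(B, 2)), B) = Add(B, Mul(2, Pow(B, 2))))
Pow(Add(Function('P')(-2), Function('X')(Add(2, Mul(-1, -1)))), 2) = Pow(Add(Mul(-2, Add(1, Mul(2, -2))), Add(2, Mul(-1, -1))), 2) = Pow(Add(Mul(-2, Add(1, -4)), Add(2, 1)), 2) = Pow(Add(Mul(-2, -3), 3), 2) = Pow(Add(6, 3), 2) = Pow(9, 2) = 81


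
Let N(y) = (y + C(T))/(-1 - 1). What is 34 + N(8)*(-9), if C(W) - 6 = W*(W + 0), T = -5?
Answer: 419/2 ≈ 209.50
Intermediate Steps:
C(W) = 6 + W² (C(W) = 6 + W*(W + 0) = 6 + W*W = 6 + W²)
N(y) = -31/2 - y/2 (N(y) = (y + (6 + (-5)²))/(-1 - 1) = (y + (6 + 25))/(-2) = (y + 31)*(-½) = (31 + y)*(-½) = -31/2 - y/2)
34 + N(8)*(-9) = 34 + (-31/2 - ½*8)*(-9) = 34 + (-31/2 - 4)*(-9) = 34 - 39/2*(-9) = 34 + 351/2 = 419/2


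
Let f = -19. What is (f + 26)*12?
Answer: 84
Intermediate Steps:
(f + 26)*12 = (-19 + 26)*12 = 7*12 = 84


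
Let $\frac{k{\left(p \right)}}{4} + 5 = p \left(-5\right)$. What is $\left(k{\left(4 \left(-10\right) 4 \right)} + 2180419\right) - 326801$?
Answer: $1856798$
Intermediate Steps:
$k{\left(p \right)} = -20 - 20 p$ ($k{\left(p \right)} = -20 + 4 p \left(-5\right) = -20 + 4 \left(- 5 p\right) = -20 - 20 p$)
$\left(k{\left(4 \left(-10\right) 4 \right)} + 2180419\right) - 326801 = \left(\left(-20 - 20 \cdot 4 \left(-10\right) 4\right) + 2180419\right) - 326801 = \left(\left(-20 - 20 \left(\left(-40\right) 4\right)\right) + 2180419\right) - 326801 = \left(\left(-20 - -3200\right) + 2180419\right) - 326801 = \left(\left(-20 + 3200\right) + 2180419\right) - 326801 = \left(3180 + 2180419\right) - 326801 = 2183599 - 326801 = 1856798$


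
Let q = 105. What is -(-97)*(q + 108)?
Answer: 20661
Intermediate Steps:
-(-97)*(q + 108) = -(-97)*(105 + 108) = -(-97)*213 = -1*(-20661) = 20661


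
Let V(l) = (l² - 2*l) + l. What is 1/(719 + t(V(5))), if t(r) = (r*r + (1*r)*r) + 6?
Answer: 1/1525 ≈ 0.00065574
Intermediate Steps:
V(l) = l² - l
t(r) = 6 + 2*r² (t(r) = (r² + r*r) + 6 = (r² + r²) + 6 = 2*r² + 6 = 6 + 2*r²)
1/(719 + t(V(5))) = 1/(719 + (6 + 2*(5*(-1 + 5))²)) = 1/(719 + (6 + 2*(5*4)²)) = 1/(719 + (6 + 2*20²)) = 1/(719 + (6 + 2*400)) = 1/(719 + (6 + 800)) = 1/(719 + 806) = 1/1525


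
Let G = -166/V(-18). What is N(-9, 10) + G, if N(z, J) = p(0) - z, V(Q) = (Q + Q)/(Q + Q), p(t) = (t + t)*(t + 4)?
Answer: -157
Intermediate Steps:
p(t) = 2*t*(4 + t) (p(t) = (2*t)*(4 + t) = 2*t*(4 + t))
V(Q) = 1 (V(Q) = (2*Q)/((2*Q)) = (2*Q)*(1/(2*Q)) = 1)
N(z, J) = -z (N(z, J) = 2*0*(4 + 0) - z = 2*0*4 - z = 0 - z = -z)
G = -166 (G = -166/1 = -166*1 = -166)
N(-9, 10) + G = -1*(-9) - 166 = 9 - 166 = -157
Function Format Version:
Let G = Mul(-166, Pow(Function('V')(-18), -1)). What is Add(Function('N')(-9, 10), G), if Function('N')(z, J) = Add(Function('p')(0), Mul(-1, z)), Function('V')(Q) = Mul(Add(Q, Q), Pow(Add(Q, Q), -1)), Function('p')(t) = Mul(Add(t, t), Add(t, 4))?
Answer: -157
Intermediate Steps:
Function('p')(t) = Mul(2, t, Add(4, t)) (Function('p')(t) = Mul(Mul(2, t), Add(4, t)) = Mul(2, t, Add(4, t)))
Function('V')(Q) = 1 (Function('V')(Q) = Mul(Mul(2, Q), Pow(Mul(2, Q), -1)) = Mul(Mul(2, Q), Mul(Rational(1, 2), Pow(Q, -1))) = 1)
Function('N')(z, J) = Mul(-1, z) (Function('N')(z, J) = Add(Mul(2, 0, Add(4, 0)), Mul(-1, z)) = Add(Mul(2, 0, 4), Mul(-1, z)) = Add(0, Mul(-1, z)) = Mul(-1, z))
G = -166 (G = Mul(-166, Pow(1, -1)) = Mul(-166, 1) = -166)
Add(Function('N')(-9, 10), G) = Add(Mul(-1, -9), -166) = Add(9, -166) = -157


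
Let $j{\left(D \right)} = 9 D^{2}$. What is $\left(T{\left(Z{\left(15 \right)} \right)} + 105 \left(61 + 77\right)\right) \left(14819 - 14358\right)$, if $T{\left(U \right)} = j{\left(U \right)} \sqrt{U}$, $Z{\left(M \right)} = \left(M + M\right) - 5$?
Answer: $19645515$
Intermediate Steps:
$Z{\left(M \right)} = -5 + 2 M$ ($Z{\left(M \right)} = 2 M - 5 = -5 + 2 M$)
$T{\left(U \right)} = 9 U^{\frac{5}{2}}$ ($T{\left(U \right)} = 9 U^{2} \sqrt{U} = 9 U^{\frac{5}{2}}$)
$\left(T{\left(Z{\left(15 \right)} \right)} + 105 \left(61 + 77\right)\right) \left(14819 - 14358\right) = \left(9 \left(-5 + 2 \cdot 15\right)^{\frac{5}{2}} + 105 \left(61 + 77\right)\right) \left(14819 - 14358\right) = \left(9 \left(-5 + 30\right)^{\frac{5}{2}} + 105 \cdot 138\right) 461 = \left(9 \cdot 25^{\frac{5}{2}} + 14490\right) 461 = \left(9 \cdot 3125 + 14490\right) 461 = \left(28125 + 14490\right) 461 = 42615 \cdot 461 = 19645515$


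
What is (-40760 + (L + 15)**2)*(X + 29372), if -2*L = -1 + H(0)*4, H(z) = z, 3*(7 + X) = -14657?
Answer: -5951378801/6 ≈ -9.9190e+8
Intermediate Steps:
X = -14678/3 (X = -7 + (1/3)*(-14657) = -7 - 14657/3 = -14678/3 ≈ -4892.7)
L = 1/2 (L = -(-1 + 0*4)/2 = -(-1 + 0)/2 = -1/2*(-1) = 1/2 ≈ 0.50000)
(-40760 + (L + 15)**2)*(X + 29372) = (-40760 + (1/2 + 15)**2)*(-14678/3 + 29372) = (-40760 + (31/2)**2)*(73438/3) = (-40760 + 961/4)*(73438/3) = -162079/4*73438/3 = -5951378801/6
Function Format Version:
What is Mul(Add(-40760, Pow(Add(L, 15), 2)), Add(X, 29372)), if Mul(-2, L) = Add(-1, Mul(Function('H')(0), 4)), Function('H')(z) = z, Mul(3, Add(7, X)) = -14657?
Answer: Rational(-5951378801, 6) ≈ -9.9190e+8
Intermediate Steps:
X = Rational(-14678, 3) (X = Add(-7, Mul(Rational(1, 3), -14657)) = Add(-7, Rational(-14657, 3)) = Rational(-14678, 3) ≈ -4892.7)
L = Rational(1, 2) (L = Mul(Rational(-1, 2), Add(-1, Mul(0, 4))) = Mul(Rational(-1, 2), Add(-1, 0)) = Mul(Rational(-1, 2), -1) = Rational(1, 2) ≈ 0.50000)
Mul(Add(-40760, Pow(Add(L, 15), 2)), Add(X, 29372)) = Mul(Add(-40760, Pow(Add(Rational(1, 2), 15), 2)), Add(Rational(-14678, 3), 29372)) = Mul(Add(-40760, Pow(Rational(31, 2), 2)), Rational(73438, 3)) = Mul(Add(-40760, Rational(961, 4)), Rational(73438, 3)) = Mul(Rational(-162079, 4), Rational(73438, 3)) = Rational(-5951378801, 6)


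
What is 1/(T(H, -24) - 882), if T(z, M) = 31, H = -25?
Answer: -1/851 ≈ -0.0011751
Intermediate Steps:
1/(T(H, -24) - 882) = 1/(31 - 882) = 1/(-851) = -1/851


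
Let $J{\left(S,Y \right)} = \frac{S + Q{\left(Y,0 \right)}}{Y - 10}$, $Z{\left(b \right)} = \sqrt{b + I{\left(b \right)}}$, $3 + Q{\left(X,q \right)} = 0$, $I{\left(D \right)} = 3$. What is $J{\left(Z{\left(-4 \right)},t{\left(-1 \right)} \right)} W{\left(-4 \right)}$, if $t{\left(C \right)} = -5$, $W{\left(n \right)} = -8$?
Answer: $- \frac{8}{5} + \frac{8 i}{15} \approx -1.6 + 0.53333 i$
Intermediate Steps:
$Q{\left(X,q \right)} = -3$ ($Q{\left(X,q \right)} = -3 + 0 = -3$)
$Z{\left(b \right)} = \sqrt{3 + b}$ ($Z{\left(b \right)} = \sqrt{b + 3} = \sqrt{3 + b}$)
$J{\left(S,Y \right)} = \frac{-3 + S}{-10 + Y}$ ($J{\left(S,Y \right)} = \frac{S - 3}{Y - 10} = \frac{-3 + S}{-10 + Y}$)
$J{\left(Z{\left(-4 \right)},t{\left(-1 \right)} \right)} W{\left(-4 \right)} = \frac{-3 + \sqrt{3 - 4}}{-10 - 5} \left(-8\right) = \frac{-3 + \sqrt{-1}}{-15} \left(-8\right) = - \frac{-3 + i}{15} \left(-8\right) = \left(\frac{1}{5} - \frac{i}{15}\right) \left(-8\right) = - \frac{8}{5} + \frac{8 i}{15}$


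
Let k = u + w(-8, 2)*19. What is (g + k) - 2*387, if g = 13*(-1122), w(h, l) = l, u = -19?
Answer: -15341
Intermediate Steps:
g = -14586
k = 19 (k = -19 + 2*19 = -19 + 38 = 19)
(g + k) - 2*387 = (-14586 + 19) - 2*387 = -14567 - 774 = -15341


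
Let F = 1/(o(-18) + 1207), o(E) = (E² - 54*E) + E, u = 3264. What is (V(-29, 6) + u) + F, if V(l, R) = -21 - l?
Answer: 8130921/2485 ≈ 3272.0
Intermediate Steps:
o(E) = E² - 53*E
F = 1/2485 (F = 1/(-18*(-53 - 18) + 1207) = 1/(-18*(-71) + 1207) = 1/(1278 + 1207) = 1/2485 ≈ 0.00040241)
(V(-29, 6) + u) + F = ((-21 - 1*(-29)) + 3264) + 1/2485 = ((-21 + 29) + 3264) + 1/2485 = (8 + 3264) + 1/2485 = 3272 + 1/2485 = 8130921/2485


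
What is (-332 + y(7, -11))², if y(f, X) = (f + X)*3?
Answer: 118336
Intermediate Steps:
y(f, X) = 3*X + 3*f (y(f, X) = (X + f)*3 = 3*X + 3*f)
(-332 + y(7, -11))² = (-332 + (3*(-11) + 3*7))² = (-332 + (-33 + 21))² = (-332 - 12)² = (-344)² = 118336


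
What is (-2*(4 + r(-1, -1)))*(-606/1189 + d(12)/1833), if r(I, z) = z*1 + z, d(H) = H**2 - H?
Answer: 1271800/726479 ≈ 1.7506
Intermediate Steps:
r(I, z) = 2*z (r(I, z) = z + z = 2*z)
(-2*(4 + r(-1, -1)))*(-606/1189 + d(12)/1833) = (-2*(4 + 2*(-1)))*(-606/1189 + (12*(-1 + 12))/1833) = (-2*(4 - 2))*(-606*1/1189 + (12*11)*(1/1833)) = (-2*2)*(-606/1189 + 132*(1/1833)) = -4*(-606/1189 + 44/611) = -4*(-317950/726479) = 1271800/726479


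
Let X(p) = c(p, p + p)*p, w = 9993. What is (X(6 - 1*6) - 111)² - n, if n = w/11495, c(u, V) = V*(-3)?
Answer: 141619902/11495 ≈ 12320.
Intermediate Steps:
c(u, V) = -3*V
X(p) = -6*p² (X(p) = (-3*(p + p))*p = (-6*p)*p = -6*p²)
n = 9993/11495 ≈ 0.86933
(X(6 - 1*6) - 111)² - n = (-6*(6 - 1*6)² - 111)² - 1*9993/11495 = (-6*(6 - 6)² - 111)² - 9993/11495 = (-6*0² - 111)² - 9993/11495 = (-6*0 - 111)² - 9993/11495 = (0 - 111)² - 9993/11495 = (-111)² - 9993/11495 = 12321 - 9993/11495 = 141619902/11495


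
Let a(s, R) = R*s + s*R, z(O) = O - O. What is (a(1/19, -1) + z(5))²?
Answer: 4/361 ≈ 0.011080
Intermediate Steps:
z(O) = 0
a(s, R) = 2*R*s (a(s, R) = R*s + R*s = 2*R*s)
(a(1/19, -1) + z(5))² = (2*(-1)*(1/19) + 0)² = (-2/19 + 0)² = (-2/19)² = 4/361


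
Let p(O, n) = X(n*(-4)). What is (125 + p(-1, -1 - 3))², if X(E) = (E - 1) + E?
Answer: 24336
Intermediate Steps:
X(E) = -1 + 2*E (X(E) = (-1 + E) + E = -1 + 2*E)
p(O, n) = -1 - 8*n (p(O, n) = -1 + 2*(n*(-4)) = -1 + 2*(-4*n) = -1 - 8*n)
(125 + p(-1, -1 - 3))² = (125 + (-1 - 8*(-1 - 3)))² = (125 + (-1 - 8*(-4)))² = (125 + (-1 + 32))² = (125 + 31)² = 156² = 24336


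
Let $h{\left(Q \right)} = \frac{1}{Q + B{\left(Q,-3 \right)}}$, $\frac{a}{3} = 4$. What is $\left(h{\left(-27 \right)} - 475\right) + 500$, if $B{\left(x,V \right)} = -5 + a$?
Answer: $\frac{499}{20} \approx 24.95$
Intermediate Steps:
$a = 12$ ($a = 3 \cdot 4 = 12$)
$B{\left(x,V \right)} = 7$ ($B{\left(x,V \right)} = -5 + 12 = 7$)
$h{\left(Q \right)} = \frac{1}{7 + Q}$ ($h{\left(Q \right)} = \frac{1}{Q + 7} = \frac{1}{7 + Q}$)
$\left(h{\left(-27 \right)} - 475\right) + 500 = \left(\frac{1}{7 - 27} - 475\right) + 500 = \left(\frac{1}{-20} - 475\right) + 500 = \left(- \frac{1}{20} - 475\right) + 500 = - \frac{9501}{20} + 500 = \frac{499}{20}$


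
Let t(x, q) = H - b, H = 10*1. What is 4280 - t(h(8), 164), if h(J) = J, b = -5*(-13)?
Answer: 4335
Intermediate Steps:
b = 65
H = 10
t(x, q) = -55 (t(x, q) = 10 - 1*65 = 10 - 65 = -55)
4280 - t(h(8), 164) = 4280 - 1*(-55) = 4280 + 55 = 4335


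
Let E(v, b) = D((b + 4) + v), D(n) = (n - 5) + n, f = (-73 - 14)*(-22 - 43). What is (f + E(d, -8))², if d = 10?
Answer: 32058244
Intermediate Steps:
f = 5655 (f = -87*(-65) = 5655)
D(n) = -5 + 2*n (D(n) = (-5 + n) + n = -5 + 2*n)
E(v, b) = 3 + 2*b + 2*v (E(v, b) = -5 + 2*((b + 4) + v) = -5 + 2*((4 + b) + v) = -5 + 2*(4 + b + v) = -5 + (8 + 2*b + 2*v) = 3 + 2*b + 2*v)
(f + E(d, -8))² = (5655 + (3 + 2*(-8) + 2*10))² = (5655 + (3 - 16 + 20))² = (5655 + 7)² = 5662² = 32058244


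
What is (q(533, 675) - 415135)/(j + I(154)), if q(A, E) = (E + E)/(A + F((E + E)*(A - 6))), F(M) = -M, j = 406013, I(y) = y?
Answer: -295126530145/288751025139 ≈ -1.0221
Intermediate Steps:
q(A, E) = 2*E/(A - 2*E*(-6 + A)) (q(A, E) = (E + E)/(A - (E + E)*(A - 6)) = (2*E)/(A - 2*E*(-6 + A)) = 2*E/(A - 2*E*(-6 + A)))
(q(533, 675) - 415135)/(j + I(154)) = (2*675/(533 - 2*675*(-6 + 533)) - 415135)/(406013 + 154) = (2*675/(533 - 2*675*527) - 415135)/406167 = (2*675/(533 - 711450) - 415135)*(1/406167) = (2*675/(-710917) - 415135)*(1/406167) = (2*675*(-1/710917) - 415135)*(1/406167) = (-1350/710917 - 415135)*(1/406167) = -295126530145/710917*1/406167 = -295126530145/288751025139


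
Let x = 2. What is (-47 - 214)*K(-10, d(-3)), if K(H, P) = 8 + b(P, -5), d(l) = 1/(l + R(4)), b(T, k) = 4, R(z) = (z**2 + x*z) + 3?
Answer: -3132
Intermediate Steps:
R(z) = 3 + z**2 + 2*z (R(z) = (z**2 + 2*z) + 3 = 3 + z**2 + 2*z)
d(l) = 1/(27 + l) (d(l) = 1/(l + (3 + 4**2 + 2*4)) = 1/(l + (3 + 16 + 8)) = 1/(l + 27) = 1/(27 + l))
K(H, P) = 12 (K(H, P) = 8 + 4 = 12)
(-47 - 214)*K(-10, d(-3)) = (-47 - 214)*12 = -261*12 = -3132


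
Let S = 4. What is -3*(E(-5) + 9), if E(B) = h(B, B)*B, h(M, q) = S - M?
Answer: 108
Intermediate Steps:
h(M, q) = 4 - M
E(B) = B*(4 - B) (E(B) = (4 - B)*B = B*(4 - B))
-3*(E(-5) + 9) = -3*(-5*(4 - 1*(-5)) + 9) = -3*(-5*(4 + 5) + 9) = -3*(-5*9 + 9) = -3*(-45 + 9) = -3*(-36) = 108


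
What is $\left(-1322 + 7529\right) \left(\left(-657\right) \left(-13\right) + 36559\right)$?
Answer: $279935700$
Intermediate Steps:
$\left(-1322 + 7529\right) \left(\left(-657\right) \left(-13\right) + 36559\right) = 6207 \left(8541 + 36559\right) = 6207 \cdot 45100 = 279935700$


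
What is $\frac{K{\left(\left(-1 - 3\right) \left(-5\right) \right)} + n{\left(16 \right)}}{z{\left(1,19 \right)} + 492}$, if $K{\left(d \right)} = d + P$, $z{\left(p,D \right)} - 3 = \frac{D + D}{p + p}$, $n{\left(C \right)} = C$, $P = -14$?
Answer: $\frac{11}{257} \approx 0.042802$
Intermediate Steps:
$z{\left(p,D \right)} = 3 + \frac{D}{p}$ ($z{\left(p,D \right)} = 3 + \frac{D + D}{p + p} = 3 + \frac{2 D}{2 p} = 3 + 2 D \frac{1}{2 p} = 3 + \frac{D}{p}$)
$K{\left(d \right)} = -14 + d$ ($K{\left(d \right)} = d - 14 = -14 + d$)
$\frac{K{\left(\left(-1 - 3\right) \left(-5\right) \right)} + n{\left(16 \right)}}{z{\left(1,19 \right)} + 492} = \frac{\left(-14 + \left(-1 - 3\right) \left(-5\right)\right) + 16}{\left(3 + \frac{19}{1}\right) + 492} = \frac{\left(-14 - -20\right) + 16}{\left(3 + 19 \cdot 1\right) + 492} = \frac{\left(-14 + 20\right) + 16}{\left(3 + 19\right) + 492} = \frac{6 + 16}{22 + 492} = \frac{22}{514} = 22 \cdot \frac{1}{514} = \frac{11}{257}$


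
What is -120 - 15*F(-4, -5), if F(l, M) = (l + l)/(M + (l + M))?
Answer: -900/7 ≈ -128.57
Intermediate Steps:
F(l, M) = 2*l/(l + 2*M) (F(l, M) = (2*l)/(M + (M + l)) = (2*l)/(l + 2*M) = 2*l/(l + 2*M))
-120 - 15*F(-4, -5) = -120 - 30*(-4)/(-4 + 2*(-5)) = -120 - 30*(-4)/(-4 - 10) = -120 - 30*(-4)/(-14) = -120 - 30*(-4)*(-1)/14 = -120 - 15*4/7 = -120 - 60/7 = -900/7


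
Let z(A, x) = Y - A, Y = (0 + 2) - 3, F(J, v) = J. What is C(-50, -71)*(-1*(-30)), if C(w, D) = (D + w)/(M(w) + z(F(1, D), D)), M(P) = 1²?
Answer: 3630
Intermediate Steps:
Y = -1 (Y = 2 - 3 = -1)
M(P) = 1
z(A, x) = -1 - A
C(w, D) = -D - w (C(w, D) = (D + w)/(1 + (-1 - 1*1)) = (D + w)/(1 + (-1 - 1)) = (D + w)/(1 - 2) = (D + w)/(-1) = (D + w)*(-1) = -D - w)
C(-50, -71)*(-1*(-30)) = (-1*(-71) - 1*(-50))*(-1*(-30)) = (71 + 50)*30 = 121*30 = 3630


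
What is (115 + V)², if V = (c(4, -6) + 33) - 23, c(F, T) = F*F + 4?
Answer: 21025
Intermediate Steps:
c(F, T) = 4 + F² (c(F, T) = F² + 4 = 4 + F²)
V = 30 (V = ((4 + 4²) + 33) - 23 = ((4 + 16) + 33) - 23 = (20 + 33) - 23 = 53 - 23 = 30)
(115 + V)² = (115 + 30)² = 145² = 21025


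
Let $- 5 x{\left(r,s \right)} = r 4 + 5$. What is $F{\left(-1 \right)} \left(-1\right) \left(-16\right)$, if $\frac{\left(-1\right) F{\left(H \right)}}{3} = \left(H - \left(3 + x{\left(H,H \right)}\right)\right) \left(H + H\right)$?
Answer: $- \frac{1824}{5} \approx -364.8$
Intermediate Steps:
$x{\left(r,s \right)} = -1 - \frac{4 r}{5}$ ($x{\left(r,s \right)} = - \frac{r 4 + 5}{5} = - \frac{4 r + 5}{5} = - \frac{5 + 4 r}{5} = -1 - \frac{4 r}{5}$)
$F{\left(H \right)} = - 6 H \left(-2 + \frac{9 H}{5}\right)$ ($F{\left(H \right)} = - 3 \left(H - \left(2 - \frac{4 H}{5}\right)\right) \left(H + H\right) = - 3 \left(H + \left(-3 + \left(1 + \frac{4 H}{5}\right)\right)\right) 2 H = - 3 \left(H + \left(-2 + \frac{4 H}{5}\right)\right) 2 H = - 3 \left(-2 + \frac{9 H}{5}\right) 2 H = - 3 \cdot 2 H \left(-2 + \frac{9 H}{5}\right) = - 6 H \left(-2 + \frac{9 H}{5}\right)$)
$F{\left(-1 \right)} \left(-1\right) \left(-16\right) = \frac{6}{5} \left(-1\right) \left(10 - -9\right) \left(-1\right) \left(-16\right) = \frac{6}{5} \left(-1\right) \left(10 + 9\right) \left(-1\right) \left(-16\right) = \frac{6}{5} \left(-1\right) 19 \left(-1\right) \left(-16\right) = \left(- \frac{114}{5}\right) \left(-1\right) \left(-16\right) = \frac{114}{5} \left(-16\right) = - \frac{1824}{5}$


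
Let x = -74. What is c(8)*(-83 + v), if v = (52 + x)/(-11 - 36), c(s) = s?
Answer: -31032/47 ≈ -660.25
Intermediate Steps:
v = 22/47 (v = (52 - 74)/(-11 - 36) = -22/(-47) = -22*(-1/47) = 22/47 ≈ 0.46809)
c(8)*(-83 + v) = 8*(-83 + 22/47) = 8*(-3879/47) = -31032/47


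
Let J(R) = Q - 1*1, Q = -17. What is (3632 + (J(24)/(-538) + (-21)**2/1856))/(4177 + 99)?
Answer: 1813462181/2134852864 ≈ 0.84945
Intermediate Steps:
J(R) = -18 (J(R) = -17 - 1*1 = -17 - 1 = -18)
(3632 + (J(24)/(-538) + (-21)**2/1856))/(4177 + 99) = (3632 + (-18/(-538) + (-21)**2/1856))/(4177 + 99) = (3632 + (-18*(-1/538) + 441*(1/1856)))/4276 = (3632 + (9/269 + 441/1856))*(1/4276) = (3632 + 135333/499264)*(1/4276) = (1813462181/499264)*(1/4276) = 1813462181/2134852864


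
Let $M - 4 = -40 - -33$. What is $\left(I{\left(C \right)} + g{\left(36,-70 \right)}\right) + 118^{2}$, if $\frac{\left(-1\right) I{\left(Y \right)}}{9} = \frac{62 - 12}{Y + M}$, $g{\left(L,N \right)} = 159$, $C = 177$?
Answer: $\frac{408332}{29} \approx 14080.0$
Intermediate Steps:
$M = -3$ ($M = 4 - 7 = -3$)
$I{\left(Y \right)} = - \frac{450}{-3 + Y}$ ($I{\left(Y \right)} = - 9 \frac{62 - 12}{Y - 3} = - 9 \frac{50}{-3 + Y} = - \frac{450}{-3 + Y}$)
$\left(I{\left(C \right)} + g{\left(36,-70 \right)}\right) + 118^{2} = \left(- \frac{450}{-3 + 177} + 159\right) + 118^{2} = \left(- \frac{450}{174} + 159\right) + 13924 = \left(\left(-450\right) \frac{1}{174} + 159\right) + 13924 = \left(- \frac{75}{29} + 159\right) + 13924 = \frac{4536}{29} + 13924 = \frac{408332}{29}$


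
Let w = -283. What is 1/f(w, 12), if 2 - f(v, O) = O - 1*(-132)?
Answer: -1/142 ≈ -0.0070423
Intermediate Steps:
f(v, O) = -130 - O (f(v, O) = 2 - (O - 1*(-132)) = 2 - (O + 132) = 2 - (132 + O) = 2 + (-132 - O) = -130 - O)
1/f(w, 12) = 1/(-130 - 1*12) = 1/(-130 - 12) = 1/(-142) = -1/142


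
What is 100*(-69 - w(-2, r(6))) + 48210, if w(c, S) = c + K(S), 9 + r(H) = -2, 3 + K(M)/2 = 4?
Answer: 41310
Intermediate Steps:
K(M) = 2 (K(M) = -6 + 2*4 = -6 + 8 = 2)
r(H) = -11 (r(H) = -9 - 2 = -11)
w(c, S) = 2 + c (w(c, S) = c + 2 = 2 + c)
100*(-69 - w(-2, r(6))) + 48210 = 100*(-69 - (2 - 2)) + 48210 = 100*(-69 - 1*0) + 48210 = 100*(-69 + 0) + 48210 = 100*(-69) + 48210 = -6900 + 48210 = 41310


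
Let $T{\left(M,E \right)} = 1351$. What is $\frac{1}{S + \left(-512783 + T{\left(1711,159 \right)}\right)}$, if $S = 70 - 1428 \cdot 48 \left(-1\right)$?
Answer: $- \frac{1}{442818} \approx -2.2583 \cdot 10^{-6}$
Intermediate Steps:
$S = 68614$ ($S = 70 - -68544 = 70 + 68544 = 68614$)
$\frac{1}{S + \left(-512783 + T{\left(1711,159 \right)}\right)} = \frac{1}{68614 + \left(-512783 + 1351\right)} = \frac{1}{68614 - 511432} = \frac{1}{-442818} = - \frac{1}{442818}$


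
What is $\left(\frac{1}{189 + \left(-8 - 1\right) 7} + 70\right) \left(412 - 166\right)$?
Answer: $\frac{361661}{21} \approx 17222.0$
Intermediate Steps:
$\left(\frac{1}{189 + \left(-8 - 1\right) 7} + 70\right) \left(412 - 166\right) = \left(\frac{1}{189 - 63} + 70\right) 246 = \left(\frac{1}{126} + 70\right) 246 = \frac{8821}{126} \cdot 246 = \frac{361661}{21}$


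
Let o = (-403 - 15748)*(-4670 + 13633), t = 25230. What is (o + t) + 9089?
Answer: -144727094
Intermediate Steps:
o = -144761413 (o = -16151*8963 = -144761413)
(o + t) + 9089 = (-144761413 + 25230) + 9089 = -144736183 + 9089 = -144727094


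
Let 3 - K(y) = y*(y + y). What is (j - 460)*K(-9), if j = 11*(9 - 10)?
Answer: 74889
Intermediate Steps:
K(y) = 3 - 2*y**2 (K(y) = 3 - y*(y + y) = 3 - y*2*y = 3 - 2*y**2)
j = -11 (j = 11*(-1) = -11)
(j - 460)*K(-9) = (-11 - 460)*(3 - 2*(-9)**2) = -471*(3 - 2*81) = -471*(3 - 162) = -471*(-159) = 74889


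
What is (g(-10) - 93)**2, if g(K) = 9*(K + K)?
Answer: 74529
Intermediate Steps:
g(K) = 18*K (g(K) = 9*(2*K) = 18*K)
(g(-10) - 93)**2 = (18*(-10) - 93)**2 = (-180 - 93)**2 = (-273)**2 = 74529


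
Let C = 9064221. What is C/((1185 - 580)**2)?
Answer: 9064221/366025 ≈ 24.764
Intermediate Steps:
C/((1185 - 580)**2) = 9064221/((1185 - 580)**2) = 9064221/(605**2) = 9064221/366025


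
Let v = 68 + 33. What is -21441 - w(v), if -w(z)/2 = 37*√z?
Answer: -21441 + 74*√101 ≈ -20697.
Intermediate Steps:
v = 101
w(z) = -74*√z
-21441 - w(v) = -21441 - (-74)*√101 = -21441 + 74*√101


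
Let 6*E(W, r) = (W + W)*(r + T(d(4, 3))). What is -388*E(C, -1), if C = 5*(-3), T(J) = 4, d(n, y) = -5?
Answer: 5820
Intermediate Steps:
C = -15
E(W, r) = W*(4 + r)/3 (E(W, r) = ((W + W)*(r + 4))/6 = ((2*W)*(4 + r))/6 = (2*W*(4 + r))/6 = W*(4 + r)/3)
-388*E(C, -1) = -388*(-15)*(4 - 1)/3 = -388*(-15)*3/3 = -388*(-15) = 5820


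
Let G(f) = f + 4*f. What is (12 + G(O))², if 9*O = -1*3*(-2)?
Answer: 2116/9 ≈ 235.11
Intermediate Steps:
O = ⅔ (O = (-1*3*(-2))/9 = (-3*(-2))/9 = (⅑)*6 = ⅔ ≈ 0.66667)
G(f) = 5*f
(12 + G(O))² = (12 + 5*(⅔))² = (12 + 10/3)² = (46/3)² = 2116/9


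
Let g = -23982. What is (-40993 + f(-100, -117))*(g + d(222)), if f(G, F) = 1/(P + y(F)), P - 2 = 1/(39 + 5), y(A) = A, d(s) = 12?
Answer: 4970985635070/5059 ≈ 9.8260e+8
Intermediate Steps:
P = 89/44 (P = 2 + 1/(39 + 5) = 2 + 1/44 = 89/44 ≈ 2.0227)
f(G, F) = 1/(89/44 + F)
(-40993 + f(-100, -117))*(g + d(222)) = (-40993 + 44/(89 + 44*(-117)))*(-23982 + 12) = (-40993 + 44/(89 - 5148))*(-23970) = (-40993 + 44/(-5059))*(-23970) = (-40993 + 44*(-1/5059))*(-23970) = (-40993 - 44/5059)*(-23970) = -207383631/5059*(-23970) = 4970985635070/5059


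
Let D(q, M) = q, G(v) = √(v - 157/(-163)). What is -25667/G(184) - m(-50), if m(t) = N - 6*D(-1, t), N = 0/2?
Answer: -6 - 25667*√4914287/30149 ≈ -1893.3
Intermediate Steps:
G(v) = √(157/163 + v) (G(v) = √(v - 157*(-1/163)) = √(v + 157/163) = √(157/163 + v))
N = 0 (N = 0*(½) = 0)
m(t) = 6 (m(t) = 0 - 6*(-1) = 0 + 6 = 6)
-25667/G(184) - m(-50) = -25667*163/√(25591 + 26569*184) - 1*6 = -25667*163/√(25591 + 4888696) - 6 = -25667*√4914287/30149 - 6 = -6 - 25667*√4914287/30149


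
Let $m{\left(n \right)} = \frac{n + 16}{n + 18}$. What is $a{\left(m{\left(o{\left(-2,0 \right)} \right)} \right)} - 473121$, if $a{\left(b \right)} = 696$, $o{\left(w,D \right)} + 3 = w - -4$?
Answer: $-472425$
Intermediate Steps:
$o{\left(w,D \right)} = 1 + w$ ($o{\left(w,D \right)} = -3 + \left(w - -4\right) = -3 + \left(w + 4\right) = -3 + \left(4 + w\right) = 1 + w$)
$m{\left(n \right)} = \frac{16 + n}{18 + n}$
$a{\left(m{\left(o{\left(-2,0 \right)} \right)} \right)} - 473121 = 696 - 473121 = -472425$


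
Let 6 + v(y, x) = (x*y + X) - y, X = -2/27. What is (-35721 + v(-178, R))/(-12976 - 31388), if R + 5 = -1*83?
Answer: 536897/1197828 ≈ 0.44823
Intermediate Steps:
X = -2/27 (X = -2*1/27 = -2/27 ≈ -0.074074)
R = -88 (R = -5 - 1*83 = -5 - 83 = -88)
v(y, x) = -164/27 - y + x*y (v(y, x) = -6 + ((x*y - 2/27) - y) = -6 + ((-2/27 + x*y) - y) = -6 + (-2/27 - y + x*y) = -164/27 - y + x*y)
(-35721 + v(-178, R))/(-12976 - 31388) = (-35721 + (-164/27 - 1*(-178) - 88*(-178)))/(-12976 - 31388) = (-35721 + (-164/27 + 178 + 15664))/(-44364) = (-35721 + 427570/27)*(-1/44364) = -536897/27*(-1/44364) = 536897/1197828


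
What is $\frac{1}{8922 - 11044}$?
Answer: $- \frac{1}{2122} \approx -0.00047125$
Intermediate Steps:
$\frac{1}{8922 - 11044} = \frac{1}{-2122} = - \frac{1}{2122}$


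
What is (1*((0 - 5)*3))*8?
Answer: -120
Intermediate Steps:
(1*((0 - 5)*3))*8 = (1*(-5*3))*8 = (1*(-15))*8 = -15*8 = -120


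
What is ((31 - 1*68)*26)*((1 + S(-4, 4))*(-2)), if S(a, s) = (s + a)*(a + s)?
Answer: 1924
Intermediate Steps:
S(a, s) = (a + s)² (S(a, s) = (a + s)*(a + s) = (a + s)²)
((31 - 1*68)*26)*((1 + S(-4, 4))*(-2)) = ((31 - 1*68)*26)*((1 + (-4 + 4)²)*(-2)) = ((31 - 68)*26)*((1 + 0²)*(-2)) = (-37*26)*((1 + 0)*(-2)) = -962*(-2) = 1924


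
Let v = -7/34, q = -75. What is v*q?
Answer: 525/34 ≈ 15.441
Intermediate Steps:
v = -7/34 (v = -7*1/34 = -7/34 ≈ -0.20588)
v*q = -7/34*(-75) = 525/34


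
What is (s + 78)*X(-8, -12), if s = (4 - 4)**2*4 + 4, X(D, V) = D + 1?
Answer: -574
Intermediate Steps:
X(D, V) = 1 + D
s = 4 (s = 0**2*4 + 4 = 0*4 + 4 = 0 + 4 = 4)
(s + 78)*X(-8, -12) = (4 + 78)*(1 - 8) = 82*(-7) = -574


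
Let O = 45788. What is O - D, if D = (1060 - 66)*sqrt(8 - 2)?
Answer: 45788 - 994*sqrt(6) ≈ 43353.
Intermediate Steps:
D = 994*sqrt(6) ≈ 2434.8
O - D = 45788 - 994*sqrt(6)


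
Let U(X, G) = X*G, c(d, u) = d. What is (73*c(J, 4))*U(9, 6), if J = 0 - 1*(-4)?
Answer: 15768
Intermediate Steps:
J = 4 (J = 0 + 4 = 4)
U(X, G) = G*X
(73*c(J, 4))*U(9, 6) = (73*4)*(6*9) = 292*54 = 15768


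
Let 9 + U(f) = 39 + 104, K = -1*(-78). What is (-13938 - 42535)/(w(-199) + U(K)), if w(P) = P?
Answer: 56473/65 ≈ 868.82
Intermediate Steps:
K = 78
U(f) = 134 (U(f) = -9 + (39 + 104) = -9 + 143 = 134)
(-13938 - 42535)/(w(-199) + U(K)) = (-13938 - 42535)/(-199 + 134) = -56473/(-65) = -56473*(-1/65) = 56473/65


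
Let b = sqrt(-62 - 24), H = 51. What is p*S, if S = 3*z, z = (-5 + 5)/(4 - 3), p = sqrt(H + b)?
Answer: 0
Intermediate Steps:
b = I*sqrt(86) (b = sqrt(-86) = I*sqrt(86) ≈ 9.2736*I)
p = sqrt(51 + I*sqrt(86)) ≈ 7.1706 + 0.64664*I
z = 0 (z = 0/1 = 0*1 = 0)
S = 0 (S = 3*0 = 0)
p*S = sqrt(51 + I*sqrt(86))*0 = 0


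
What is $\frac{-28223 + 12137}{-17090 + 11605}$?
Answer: $\frac{16086}{5485} \approx 2.9327$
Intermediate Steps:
$\frac{-28223 + 12137}{-17090 + 11605} = - \frac{16086}{-5485} = \left(-16086\right) \left(- \frac{1}{5485}\right) = \frac{16086}{5485}$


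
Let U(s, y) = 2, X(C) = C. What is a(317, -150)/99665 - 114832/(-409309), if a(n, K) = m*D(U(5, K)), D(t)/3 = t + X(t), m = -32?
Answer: 11287556624/40793781485 ≈ 0.27670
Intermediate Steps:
D(t) = 6*t (D(t) = 3*(t + t) = 3*(2*t) = 6*t)
a(n, K) = -384 (a(n, K) = -192*2 = -32*12 = -384)
a(317, -150)/99665 - 114832/(-409309) = -384/99665 - 114832/(-409309) = -384*1/99665 - 114832*(-1/409309) = -384/99665 + 114832/409309 = 11287556624/40793781485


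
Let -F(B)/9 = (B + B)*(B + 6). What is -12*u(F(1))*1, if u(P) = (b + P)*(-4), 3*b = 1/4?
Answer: -6044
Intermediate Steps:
b = 1/12 (b = (1/3)/4 = (1/3)*(1/4) = 1/12 ≈ 0.083333)
F(B) = -18*B*(6 + B) (F(B) = -9*(B + B)*(B + 6) = -9*2*B*(6 + B) = -18*B*(6 + B))
u(P) = -1/3 - 4*P (u(P) = (1/12 + P)*(-4) = -1/3 - 4*P)
-12*u(F(1))*1 = -12*(-1/3 - (-72)*(6 + 1))*1 = -12*(-1/3 - (-72)*7)*1 = -12*(-1/3 - 4*(-126))*1 = -12*(-1/3 + 504)*1 = -12*1511/3*1 = -6044*1 = -6044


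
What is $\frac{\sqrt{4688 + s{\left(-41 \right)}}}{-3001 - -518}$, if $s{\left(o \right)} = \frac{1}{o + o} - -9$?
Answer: $- \frac{\sqrt{31582546}}{203606} \approx -0.027602$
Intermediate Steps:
$s{\left(o \right)} = 9 + \frac{1}{2 o}$ ($s{\left(o \right)} = \frac{1}{2 o} + 9 = 9 + \frac{1}{2 o}$)
$\frac{\sqrt{4688 + s{\left(-41 \right)}}}{-3001 - -518} = \frac{\sqrt{4688 + \left(9 + \frac{1}{2 \left(-41\right)}\right)}}{-3001 - -518} = \frac{\sqrt{4688 + \left(9 + \frac{1}{2} \left(- \frac{1}{41}\right)\right)}}{-3001 + 518} = \frac{\sqrt{4688 + \left(9 - \frac{1}{82}\right)}}{-2483} = \sqrt{4688 + \frac{737}{82}} \left(- \frac{1}{2483}\right) = \sqrt{\frac{385153}{82}} \left(- \frac{1}{2483}\right) = \frac{\sqrt{31582546}}{82} \left(- \frac{1}{2483}\right) = - \frac{\sqrt{31582546}}{203606}$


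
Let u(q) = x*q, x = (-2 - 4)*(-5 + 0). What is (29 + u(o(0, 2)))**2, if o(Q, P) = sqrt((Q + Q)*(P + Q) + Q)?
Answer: 841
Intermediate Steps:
x = 30 (x = -6*(-5) = 30)
o(Q, P) = sqrt(Q + 2*Q*(P + Q)) (o(Q, P) = sqrt((2*Q)*(P + Q) + Q) = sqrt(2*Q*(P + Q) + Q) = sqrt(Q + 2*Q*(P + Q)))
u(q) = 30*q
(29 + u(o(0, 2)))**2 = (29 + 30*sqrt(0*(1 + 2*2 + 2*0)))**2 = (29 + 30*sqrt(0*(1 + 4 + 0)))**2 = (29 + 30*sqrt(0*5))**2 = (29 + 30*sqrt(0))**2 = (29 + 30*0)**2 = (29 + 0)**2 = 29**2 = 841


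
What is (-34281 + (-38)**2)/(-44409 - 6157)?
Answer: 32837/50566 ≈ 0.64939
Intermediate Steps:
(-34281 + (-38)**2)/(-44409 - 6157) = (-34281 + 1444)/(-50566) = -32837*(-1/50566) = 32837/50566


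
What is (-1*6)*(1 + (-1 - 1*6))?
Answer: 36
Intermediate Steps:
(-1*6)*(1 + (-1 - 1*6)) = -6*(1 + (-1 - 6)) = -6*(1 - 7) = -6*(-6) = 36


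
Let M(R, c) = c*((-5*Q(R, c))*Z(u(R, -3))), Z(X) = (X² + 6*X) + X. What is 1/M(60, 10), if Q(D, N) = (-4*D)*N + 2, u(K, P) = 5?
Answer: 1/7194000 ≈ 1.3900e-7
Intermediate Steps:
Q(D, N) = 2 - 4*D*N (Q(D, N) = -4*D*N + 2 = 2 - 4*D*N)
Z(X) = X² + 7*X
M(R, c) = c*(-600 + 1200*R*c) (M(R, c) = c*((-5*(2 - 4*R*c))*(5*(7 + 5))) = c*((-10 + 20*R*c)*(5*12)) = c*((-10 + 20*R*c)*60) = c*(-600 + 1200*R*c))
1/M(60, 10) = 1/(600*10*(-1 + 2*60*10)) = 1/(600*10*(-1 + 1200)) = 1/(600*10*1199) = 1/7194000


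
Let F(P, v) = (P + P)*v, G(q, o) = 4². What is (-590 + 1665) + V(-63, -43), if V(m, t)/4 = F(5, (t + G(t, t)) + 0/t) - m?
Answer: 247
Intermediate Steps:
G(q, o) = 16
F(P, v) = 2*P*v (F(P, v) = (2*P)*v = 2*P*v)
V(m, t) = 640 - 4*m + 40*t (V(m, t) = 4*(2*5*((t + 16) + 0/t) - m) = 4*(2*5*((16 + t) + 0) - m) = 4*(2*5*(16 + t) - m) = 4*((160 + 10*t) - m) = 4*(160 - m + 10*t) = 640 - 4*m + 40*t)
(-590 + 1665) + V(-63, -43) = (-590 + 1665) + (640 - 4*(-63) + 40*(-43)) = 1075 + (640 + 252 - 1720) = 1075 - 828 = 247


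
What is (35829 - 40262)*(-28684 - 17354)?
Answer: 204086454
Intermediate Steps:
(35829 - 40262)*(-28684 - 17354) = -4433*(-46038) = 204086454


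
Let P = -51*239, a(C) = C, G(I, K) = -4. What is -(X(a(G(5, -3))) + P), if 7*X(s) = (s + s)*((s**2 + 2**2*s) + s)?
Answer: 85291/7 ≈ 12184.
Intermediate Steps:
X(s) = 2*s*(s**2 + 5*s)/7 (X(s) = ((s + s)*((s**2 + 2**2*s) + s))/7 = ((2*s)*((s**2 + 4*s) + s))/7 = ((2*s)*(s**2 + 5*s))/7 = (2*s*(s**2 + 5*s))/7 = 2*s*(s**2 + 5*s)/7)
P = -12189
-(X(a(G(5, -3))) + P) = -((2/7)*(-4)**2*(5 - 4) - 12189) = -((2/7)*16*1 - 12189) = -(32/7 - 12189) = -1*(-85291/7) = 85291/7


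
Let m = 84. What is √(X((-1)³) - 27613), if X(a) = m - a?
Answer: 2*I*√6882 ≈ 165.92*I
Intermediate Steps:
X(a) = 84 - a
√(X((-1)³) - 27613) = √((84 - 1*(-1)³) - 27613) = √((84 - 1*(-1)) - 27613) = √((84 + 1) - 27613) = √(85 - 27613) = √(-27528) = 2*I*√6882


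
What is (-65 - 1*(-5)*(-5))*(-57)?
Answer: 5130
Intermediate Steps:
(-65 - 1*(-5)*(-5))*(-57) = (-65 + 5*(-5))*(-57) = (-65 - 25)*(-57) = -90*(-57) = 5130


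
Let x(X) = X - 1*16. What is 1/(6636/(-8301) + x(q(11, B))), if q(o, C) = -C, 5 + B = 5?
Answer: -2767/46484 ≈ -0.059526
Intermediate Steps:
B = 0 (B = -5 + 5 = 0)
x(X) = -16 + X (x(X) = X - 16 = -16 + X)
1/(6636/(-8301) + x(q(11, B))) = 1/(6636/(-8301) + (-16 - 1*0)) = 1/(6636*(-1/8301) + (-16 + 0)) = 1/(-2212/2767 - 16) = 1/(-46484/2767) = -2767/46484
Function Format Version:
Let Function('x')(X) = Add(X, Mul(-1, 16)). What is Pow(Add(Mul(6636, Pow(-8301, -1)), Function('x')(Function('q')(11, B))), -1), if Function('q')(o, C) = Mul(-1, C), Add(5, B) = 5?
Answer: Rational(-2767, 46484) ≈ -0.059526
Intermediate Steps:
B = 0 (B = Add(-5, 5) = 0)
Function('x')(X) = Add(-16, X) (Function('x')(X) = Add(X, -16) = Add(-16, X))
Pow(Add(Mul(6636, Pow(-8301, -1)), Function('x')(Function('q')(11, B))), -1) = Pow(Add(Mul(6636, Pow(-8301, -1)), Add(-16, Mul(-1, 0))), -1) = Pow(Add(Mul(6636, Rational(-1, 8301)), Add(-16, 0)), -1) = Pow(Add(Rational(-2212, 2767), -16), -1) = Pow(Rational(-46484, 2767), -1) = Rational(-2767, 46484)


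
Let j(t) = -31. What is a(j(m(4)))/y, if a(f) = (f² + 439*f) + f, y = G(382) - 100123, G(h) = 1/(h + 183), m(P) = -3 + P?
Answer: 7163635/56569494 ≈ 0.12663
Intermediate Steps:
G(h) = 1/(183 + h)
y = -56569494/565 (y = 1/(183 + 382) - 100123 = 1/565 - 100123 = -56569494/565 ≈ -1.0012e+5)
a(f) = f² + 440*f
a(j(m(4)))/y = (-31*(440 - 31))/(-56569494/565) = -31*409*(-565/56569494) = -12679*(-565/56569494) = 7163635/56569494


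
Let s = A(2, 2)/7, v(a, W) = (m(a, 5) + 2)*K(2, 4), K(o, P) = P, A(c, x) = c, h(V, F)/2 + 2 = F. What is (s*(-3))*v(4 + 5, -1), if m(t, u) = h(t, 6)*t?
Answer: -1776/7 ≈ -253.71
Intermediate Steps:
h(V, F) = -4 + 2*F
m(t, u) = 8*t (m(t, u) = (-4 + 2*6)*t = (-4 + 12)*t = 8*t)
v(a, W) = 8 + 32*a (v(a, W) = (8*a + 2)*4 = (2 + 8*a)*4 = 8 + 32*a)
s = 2/7 ≈ 0.28571
(s*(-3))*v(4 + 5, -1) = ((2/7)*(-3))*(8 + 32*(4 + 5)) = -6*(8 + 32*9)/7 = -6*(8 + 288)/7 = -6/7*296 = -1776/7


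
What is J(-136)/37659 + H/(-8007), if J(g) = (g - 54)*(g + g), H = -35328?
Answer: 581406304/100511871 ≈ 5.7845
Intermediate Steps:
J(g) = 2*g*(-54 + g) (J(g) = (-54 + g)*(2*g) = 2*g*(-54 + g))
J(-136)/37659 + H/(-8007) = (2*(-136)*(-54 - 136))/37659 - 35328/(-8007) = (2*(-136)*(-190))*(1/37659) - 35328*(-1/8007) = 51680*(1/37659) + 11776/2669 = 51680/37659 + 11776/2669 = 581406304/100511871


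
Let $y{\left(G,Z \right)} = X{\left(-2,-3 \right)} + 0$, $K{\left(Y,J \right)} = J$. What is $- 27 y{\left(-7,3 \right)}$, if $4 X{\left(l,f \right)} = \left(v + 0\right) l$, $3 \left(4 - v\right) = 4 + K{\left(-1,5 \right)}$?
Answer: $\frac{27}{2} \approx 13.5$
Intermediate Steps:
$v = 1$ ($v = 4 - \frac{4 + 5}{3} = 4 - 3 = 1$)
$X{\left(l,f \right)} = \frac{l}{4}$ ($X{\left(l,f \right)} = \frac{\left(1 + 0\right) l}{4} = \frac{1 l}{4} = \frac{l}{4}$)
$y{\left(G,Z \right)} = - \frac{1}{2}$ ($y{\left(G,Z \right)} = \frac{1}{4} \left(-2\right) + 0 = - \frac{1}{2} + 0 = - \frac{1}{2}$)
$- 27 y{\left(-7,3 \right)} = \left(-27\right) \left(- \frac{1}{2}\right) = \frac{27}{2}$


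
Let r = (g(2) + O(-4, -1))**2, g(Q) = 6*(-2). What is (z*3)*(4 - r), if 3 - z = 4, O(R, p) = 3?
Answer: 231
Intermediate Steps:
g(Q) = -12
r = 81 (r = (-12 + 3)**2 = (-9)**2 = 81)
z = -1 (z = 3 - 1*4 = 3 - 4 = -1)
(z*3)*(4 - r) = (-1*3)*(4 - 1*81) = -3*(4 - 81) = -3*(-77) = 231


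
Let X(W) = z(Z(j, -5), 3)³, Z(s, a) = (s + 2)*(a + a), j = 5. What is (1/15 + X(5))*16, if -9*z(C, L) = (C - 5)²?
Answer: -58593749984/15 ≈ -3.9062e+9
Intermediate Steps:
Z(s, a) = 2*a*(2 + s) (Z(s, a) = (2 + s)*(2*a) = 2*a*(2 + s))
z(C, L) = -(-5 + C)²/9 (z(C, L) = -(C - 5)²/9 = -(-5 + C)²/9)
X(W) = -244140625 (X(W) = (-(-5 + 2*(-5)*(2 + 5))²/9)³ = (-(-5 + 2*(-5)*7)²/9)³ = (-(-5 - 70)²/9)³ = (-⅑*(-75)²)³ = (-⅑*5625)³ = (-625)³ = -244140625)
(1/15 + X(5))*16 = (1/15 - 244140625)*16 = -3662109374/15*16 = -58593749984/15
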